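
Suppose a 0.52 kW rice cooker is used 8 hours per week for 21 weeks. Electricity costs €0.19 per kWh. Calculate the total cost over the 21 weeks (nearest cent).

Runtime = 8 h/week × 21 weeks = 168 h
Energy = 0.52 kW × 168 h = 87.36 kWh
Cost = 87.36 kWh × €0.19/kWh = €16.60

€16.60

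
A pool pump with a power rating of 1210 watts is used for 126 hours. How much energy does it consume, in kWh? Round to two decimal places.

Energy = 1.21 kW × 126 h = 152.46 kWh

152.46 kWh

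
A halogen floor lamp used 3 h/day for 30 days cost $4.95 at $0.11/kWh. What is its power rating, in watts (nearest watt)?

Energy = $4.95 ÷ $0.11/kWh = 45 kWh
Runtime = 3 h/day × 30 days = 90 h
Power = 45 kWh ÷ 90 h = 0.5 kW = 500 W

500 W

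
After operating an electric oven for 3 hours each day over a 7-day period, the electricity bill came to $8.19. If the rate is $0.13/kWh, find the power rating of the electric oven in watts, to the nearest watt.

3000 W

Energy = $8.19 ÷ $0.13/kWh = 63 kWh
Runtime = 3 h/day × 7 days = 21 h
Power = 63 kWh ÷ 21 h = 3 kW = 3000 W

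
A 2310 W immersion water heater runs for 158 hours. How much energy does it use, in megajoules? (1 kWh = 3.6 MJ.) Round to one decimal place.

1313.9 MJ

Energy = 2.31 kW × 158 h = 364.98 kWh
= 364.98 × 3.6 MJ = 1313.9 MJ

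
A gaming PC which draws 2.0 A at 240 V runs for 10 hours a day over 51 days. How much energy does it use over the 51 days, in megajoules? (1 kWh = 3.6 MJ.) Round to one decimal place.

881.3 MJ

Power = 2.0 A × 240 V = 480 W = 0.48 kW
Runtime = 10 h/day × 51 days = 510 h
Energy = 0.48 kW × 510 h = 244.8 kWh
= 244.8 × 3.6 MJ = 881.3 MJ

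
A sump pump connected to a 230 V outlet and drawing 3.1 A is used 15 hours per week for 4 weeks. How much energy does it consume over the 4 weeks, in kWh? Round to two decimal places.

Power = 3.1 A × 230 V = 713 W = 0.713 kW
Runtime = 15 h/week × 4 weeks = 60 h
Energy = 0.713 kW × 60 h = 42.78 kWh

42.78 kWh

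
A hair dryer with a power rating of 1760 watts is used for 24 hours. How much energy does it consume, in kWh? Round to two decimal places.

Energy = 1.76 kW × 24 h = 42.24 kWh

42.24 kWh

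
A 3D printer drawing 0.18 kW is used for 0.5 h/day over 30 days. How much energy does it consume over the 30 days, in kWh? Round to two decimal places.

2.70 kWh

Runtime = 0.5 h/day × 30 days = 15 h
Energy = 0.18 kW × 15 h = 2.7 kWh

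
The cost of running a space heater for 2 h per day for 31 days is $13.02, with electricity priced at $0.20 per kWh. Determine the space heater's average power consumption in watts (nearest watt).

Energy = $13.02 ÷ $0.20/kWh = 65.1 kWh
Runtime = 2 h/day × 31 days = 62 h
Power = 65.1 kWh ÷ 62 h = 1.05 kW = 1050 W

1050 W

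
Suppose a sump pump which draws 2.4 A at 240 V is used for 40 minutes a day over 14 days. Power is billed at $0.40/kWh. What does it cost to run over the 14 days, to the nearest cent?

$2.15

Power = 2.4 A × 240 V = 576 W = 0.576 kW
Runtime = 40 min × 14 = 560 min = 9.333333… h
Energy = 0.576 kW × 9.333333… h = 5.376 kWh
Cost = 5.376 kWh × $0.40/kWh = $2.15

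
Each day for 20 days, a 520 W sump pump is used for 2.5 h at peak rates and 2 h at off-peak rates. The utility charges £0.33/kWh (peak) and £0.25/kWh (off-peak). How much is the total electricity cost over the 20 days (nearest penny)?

Peak energy = 0.52 kW × 2.5 h × 20 = 26 kWh
Off-peak energy = 0.52 kW × 2 h × 20 = 20.8 kWh
Cost = 26 × £0.33 + 20.8 × £0.25 = £8.58 + £5.2 = £13.78

£13.78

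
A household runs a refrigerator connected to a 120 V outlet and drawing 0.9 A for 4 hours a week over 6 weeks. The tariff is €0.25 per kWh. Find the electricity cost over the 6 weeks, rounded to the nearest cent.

Power = 0.9 A × 120 V = 108 W = 0.108 kW
Runtime = 4 h/week × 6 weeks = 24 h
Energy = 0.108 kW × 24 h = 2.592 kWh
Cost = 2.592 kWh × €0.25/kWh = €0.65

€0.65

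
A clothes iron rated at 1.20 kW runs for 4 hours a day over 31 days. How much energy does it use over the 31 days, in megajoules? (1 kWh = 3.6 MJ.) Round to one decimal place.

Runtime = 4 h/day × 31 days = 124 h
Energy = 1.2 kW × 124 h = 148.8 kWh
= 148.8 × 3.6 MJ = 535.7 MJ

535.7 MJ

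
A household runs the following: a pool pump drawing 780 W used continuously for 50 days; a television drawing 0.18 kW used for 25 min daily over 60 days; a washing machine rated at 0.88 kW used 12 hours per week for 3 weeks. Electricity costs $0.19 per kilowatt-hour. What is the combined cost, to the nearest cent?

$184.71

pool pump: Runtime = 24 h × 50 = 1200 h
pool pump: 0.78 kW × 1200 h = 936 kWh
television: Runtime = 25 min × 60 = 1500 min = 25 h
television: 0.18 kW × 25 h = 4.5 kWh
washing machine: Runtime = 12 h/week × 3 weeks = 36 h
washing machine: 0.88 kW × 36 h = 31.68 kWh
Total energy = 972.18 kWh
Cost = 972.18 × $0.19 = $184.71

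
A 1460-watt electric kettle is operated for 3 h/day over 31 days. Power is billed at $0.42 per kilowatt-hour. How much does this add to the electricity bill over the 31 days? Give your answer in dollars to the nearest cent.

$57.03

Runtime = 3 h/day × 31 days = 93 h
Energy = 1.46 kW × 93 h = 135.78 kWh
Cost = 135.78 kWh × $0.42/kWh = $57.03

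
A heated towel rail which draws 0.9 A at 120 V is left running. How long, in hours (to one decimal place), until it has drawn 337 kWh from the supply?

Power = 0.9 A × 120 V = 108 W = 0.108 kW
Hours = 337 kWh ÷ 0.108 kW = 3120.4 h

3120.4 h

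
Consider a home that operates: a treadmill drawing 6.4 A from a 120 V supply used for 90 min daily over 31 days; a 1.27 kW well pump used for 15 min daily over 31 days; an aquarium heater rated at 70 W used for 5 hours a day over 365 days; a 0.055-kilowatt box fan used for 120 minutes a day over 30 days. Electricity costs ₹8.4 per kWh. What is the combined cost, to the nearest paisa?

₹1483.48

treadmill: Power = 6.4 A × 120 V = 768 W = 0.768 kW
treadmill: Runtime = 90 min × 31 = 2790 min = 46.5 h
treadmill: 0.768 kW × 46.5 h = 35.712 kWh
well pump: Runtime = 15 min × 31 = 465 min = 7.75 h
well pump: 1.27 kW × 7.75 h = 9.8425 kWh
aquarium heater: Runtime = 5 h/day × 365 days = 1825 h
aquarium heater: 0.07 kW × 1825 h = 127.75 kWh
box fan: Runtime = 120 min × 30 = 3600 min = 60 h
box fan: 0.055 kW × 60 h = 3.3 kWh
Total energy = 176.6045 kWh
Cost = 176.6045 × ₹8.4 = ₹1483.48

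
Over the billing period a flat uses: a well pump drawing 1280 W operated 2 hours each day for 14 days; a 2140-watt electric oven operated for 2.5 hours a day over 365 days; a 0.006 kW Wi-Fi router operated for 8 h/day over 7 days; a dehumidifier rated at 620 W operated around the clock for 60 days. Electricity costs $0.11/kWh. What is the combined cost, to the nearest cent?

well pump: Runtime = 2 h/day × 14 days = 28 h
well pump: 1.28 kW × 28 h = 35.84 kWh
electric oven: Runtime = 2.5 h/day × 365 days = 912.5 h
electric oven: 2.14 kW × 912.5 h = 1952.75 kWh
Wi-Fi router: Runtime = 8 h/day × 7 days = 56 h
Wi-Fi router: 0.006 kW × 56 h = 0.336 kWh
dehumidifier: Runtime = 24 h × 60 = 1440 h
dehumidifier: 0.62 kW × 1440 h = 892.8 kWh
Total energy = 2881.726 kWh
Cost = 2881.726 × $0.11 = $316.99

$316.99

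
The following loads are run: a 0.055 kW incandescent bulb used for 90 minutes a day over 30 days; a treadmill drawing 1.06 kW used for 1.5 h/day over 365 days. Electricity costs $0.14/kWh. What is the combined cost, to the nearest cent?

$81.60

incandescent bulb: Runtime = 90 min × 30 = 2700 min = 45 h
incandescent bulb: 0.055 kW × 45 h = 2.475 kWh
treadmill: Runtime = 1.5 h/day × 365 days = 547.5 h
treadmill: 1.06 kW × 547.5 h = 580.35 kWh
Total energy = 582.825 kWh
Cost = 582.825 × $0.14 = $81.60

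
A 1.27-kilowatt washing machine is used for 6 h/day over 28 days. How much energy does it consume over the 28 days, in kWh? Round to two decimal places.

Runtime = 6 h/day × 28 days = 168 h
Energy = 1.27 kW × 168 h = 213.36 kWh

213.36 kWh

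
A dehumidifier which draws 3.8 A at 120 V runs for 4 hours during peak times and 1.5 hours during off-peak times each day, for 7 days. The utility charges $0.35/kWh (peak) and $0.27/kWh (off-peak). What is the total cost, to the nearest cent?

$5.76

Power = 3.8 A × 120 V = 456 W = 0.456 kW
Peak energy = 0.456 kW × 4 h × 7 = 12.768 kWh
Off-peak energy = 0.456 kW × 1.5 h × 7 = 4.788 kWh
Cost = 12.768 × $0.35 + 4.788 × $0.27 = $4.4688 + $1.29276 = $5.76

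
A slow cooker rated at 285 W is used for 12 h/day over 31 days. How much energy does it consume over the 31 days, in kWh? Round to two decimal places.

106.02 kWh

Runtime = 12 h/day × 31 days = 372 h
Energy = 0.285 kW × 372 h = 106.02 kWh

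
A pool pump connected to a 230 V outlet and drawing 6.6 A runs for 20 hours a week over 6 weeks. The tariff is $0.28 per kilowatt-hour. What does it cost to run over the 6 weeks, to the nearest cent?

$51.00

Power = 6.6 A × 230 V = 1518 W = 1.518 kW
Runtime = 20 h/week × 6 weeks = 120 h
Energy = 1.518 kW × 120 h = 182.16 kWh
Cost = 182.16 kWh × $0.28/kWh = $51.00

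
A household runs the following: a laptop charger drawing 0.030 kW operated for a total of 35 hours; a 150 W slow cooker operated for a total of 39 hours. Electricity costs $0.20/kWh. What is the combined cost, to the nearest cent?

$1.38

laptop charger: 0.03 kW × 35 h = 1.05 kWh
slow cooker: 0.15 kW × 39 h = 5.85 kWh
Total energy = 6.9 kWh
Cost = 6.9 × $0.20 = $1.38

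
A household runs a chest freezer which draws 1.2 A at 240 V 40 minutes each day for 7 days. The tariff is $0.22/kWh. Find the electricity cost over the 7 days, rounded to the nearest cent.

Power = 1.2 A × 240 V = 288 W = 0.288 kW
Runtime = 40 min × 7 = 280 min = 4.666666… h
Energy = 0.288 kW × 4.666666… h = 1.344 kWh
Cost = 1.344 kWh × $0.22/kWh = $0.30

$0.30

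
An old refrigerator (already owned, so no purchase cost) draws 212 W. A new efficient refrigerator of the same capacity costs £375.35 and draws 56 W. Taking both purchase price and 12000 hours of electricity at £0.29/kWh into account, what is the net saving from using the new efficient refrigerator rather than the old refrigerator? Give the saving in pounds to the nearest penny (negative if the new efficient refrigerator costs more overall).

old refrigerator: £0.00 + (212/1000) kW × 12000 h × £0.29 = £0.00 + £737.76 = £737.76
new efficient refrigerator: £375.35 + (56/1000) kW × 12000 h × £0.29 = £375.35 + £194.88 = £570.23
Saving = £737.76 − £570.23 = £167.53

£167.53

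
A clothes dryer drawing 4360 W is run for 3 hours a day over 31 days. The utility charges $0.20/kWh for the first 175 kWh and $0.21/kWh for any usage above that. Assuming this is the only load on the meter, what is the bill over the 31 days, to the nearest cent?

Runtime = 3 h/day × 31 days = 93 h
Energy = 4.36 kW × 93 h = 405.48 kWh
Tier 1 (0–175 kWh): 175 × $0.20 = $35
Above 175 kWh: 230.48 × $0.21 = $48.4008
Bill = $83.40

$83.40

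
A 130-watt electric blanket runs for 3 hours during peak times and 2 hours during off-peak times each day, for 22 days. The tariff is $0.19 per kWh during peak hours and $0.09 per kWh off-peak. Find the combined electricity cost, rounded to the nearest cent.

$2.15

Peak energy = 0.13 kW × 3 h × 22 = 8.58 kWh
Off-peak energy = 0.13 kW × 2 h × 22 = 5.72 kWh
Cost = 8.58 × $0.19 + 5.72 × $0.09 = $1.6302 + $0.5148 = $2.15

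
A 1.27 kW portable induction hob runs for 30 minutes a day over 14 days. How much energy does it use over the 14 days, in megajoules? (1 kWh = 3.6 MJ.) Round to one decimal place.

32.0 MJ

Runtime = 30 min × 14 = 420 min = 7 h
Energy = 1.27 kW × 7 h = 8.89 kWh
= 8.89 × 3.6 MJ = 32.0 MJ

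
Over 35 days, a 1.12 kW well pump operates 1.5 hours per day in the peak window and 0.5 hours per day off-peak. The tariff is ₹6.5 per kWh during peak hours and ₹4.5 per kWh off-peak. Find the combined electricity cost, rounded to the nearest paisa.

Peak energy = 1.12 kW × 1.5 h × 35 = 58.8 kWh
Off-peak energy = 1.12 kW × 0.5 h × 35 = 19.6 kWh
Cost = 58.8 × ₹6.5 + 19.6 × ₹4.5 = ₹382.2 + ₹88.2 = ₹470.40

₹470.40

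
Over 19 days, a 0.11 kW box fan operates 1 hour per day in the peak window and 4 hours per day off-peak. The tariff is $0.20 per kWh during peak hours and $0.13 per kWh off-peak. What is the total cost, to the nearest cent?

$1.50

Peak energy = 0.11 kW × 1 h × 19 = 2.09 kWh
Off-peak energy = 0.11 kW × 4 h × 19 = 8.36 kWh
Cost = 2.09 × $0.20 + 8.36 × $0.13 = $0.418 + $1.0868 = $1.50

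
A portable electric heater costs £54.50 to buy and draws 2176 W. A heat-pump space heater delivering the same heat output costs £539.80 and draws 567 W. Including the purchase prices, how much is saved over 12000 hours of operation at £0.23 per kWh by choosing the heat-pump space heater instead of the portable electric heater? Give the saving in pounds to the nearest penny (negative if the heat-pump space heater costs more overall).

£3955.54

portable electric heater: £54.50 + (2176/1000) kW × 12000 h × £0.23 = £54.50 + £6005.76 = £6060.26
heat-pump space heater: £539.80 + (567/1000) kW × 12000 h × £0.23 = £539.80 + £1564.92 = £2104.72
Saving = £6060.26 − £2104.72 = £3955.54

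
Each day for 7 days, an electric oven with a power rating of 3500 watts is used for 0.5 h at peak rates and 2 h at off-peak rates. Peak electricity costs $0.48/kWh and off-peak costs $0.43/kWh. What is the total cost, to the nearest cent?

Peak energy = 3.5 kW × 0.5 h × 7 = 12.25 kWh
Off-peak energy = 3.5 kW × 2 h × 7 = 49 kWh
Cost = 12.25 × $0.48 + 49 × $0.43 = $5.88 + $21.07 = $26.95

$26.95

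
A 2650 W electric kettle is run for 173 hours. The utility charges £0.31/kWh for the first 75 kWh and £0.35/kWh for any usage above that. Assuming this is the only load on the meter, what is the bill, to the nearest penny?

Energy = 2.65 kW × 173 h = 458.45 kWh
Tier 1 (0–75 kWh): 75 × £0.31 = £23.25
Above 75 kWh: 383.45 × £0.35 = £134.2075
Bill = £157.46

£157.46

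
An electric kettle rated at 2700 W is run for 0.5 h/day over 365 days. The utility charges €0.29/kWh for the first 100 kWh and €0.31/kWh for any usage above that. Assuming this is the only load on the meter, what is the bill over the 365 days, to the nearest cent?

€150.75

Runtime = 0.5 h/day × 365 days = 182.5 h
Energy = 2.7 kW × 182.5 h = 492.75 kWh
Tier 1 (0–100 kWh): 100 × €0.29 = €29
Above 100 kWh: 392.75 × €0.31 = €121.7525
Bill = €150.75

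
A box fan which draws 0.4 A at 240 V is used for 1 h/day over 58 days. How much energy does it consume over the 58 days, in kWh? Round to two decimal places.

Power = 0.4 A × 240 V = 96 W = 0.096 kW
Runtime = 1 h/day × 58 days = 58 h
Energy = 0.096 kW × 58 h = 5.568 kWh ≈ 5.57 kWh

5.57 kWh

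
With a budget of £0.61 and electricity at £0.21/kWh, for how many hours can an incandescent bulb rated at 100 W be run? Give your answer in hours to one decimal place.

Energy available = £0.61 ÷ £0.21/kWh = 2.9048 kWh
Hours = 2.9048 kWh ÷ 0.1 kW = 29.0 h

29.0 h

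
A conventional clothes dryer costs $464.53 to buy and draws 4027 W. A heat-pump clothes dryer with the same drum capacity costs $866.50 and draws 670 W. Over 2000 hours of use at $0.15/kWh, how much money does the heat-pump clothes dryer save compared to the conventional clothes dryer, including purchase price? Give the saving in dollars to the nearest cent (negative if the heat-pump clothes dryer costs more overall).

$605.13

conventional clothes dryer: $464.53 + (4027/1000) kW × 2000 h × $0.15 = $464.53 + $1208.1 = $1672.63
heat-pump clothes dryer: $866.50 + (670/1000) kW × 2000 h × $0.15 = $866.50 + $201 = $1067.5
Saving = $1672.63 − $1067.5 = $605.13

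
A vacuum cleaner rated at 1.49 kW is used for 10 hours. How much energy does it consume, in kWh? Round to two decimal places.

Energy = 1.49 kW × 10 h = 14.9 kWh

14.90 kWh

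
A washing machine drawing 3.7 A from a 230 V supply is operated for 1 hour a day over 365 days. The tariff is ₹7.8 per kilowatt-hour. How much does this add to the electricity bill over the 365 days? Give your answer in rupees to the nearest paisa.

Power = 3.7 A × 230 V = 851 W = 0.851 kW
Runtime = 1 h/day × 365 days = 365 h
Energy = 0.851 kW × 365 h = 310.615 kWh
Cost = 310.615 kWh × ₹7.8/kWh = ₹2422.80

₹2422.80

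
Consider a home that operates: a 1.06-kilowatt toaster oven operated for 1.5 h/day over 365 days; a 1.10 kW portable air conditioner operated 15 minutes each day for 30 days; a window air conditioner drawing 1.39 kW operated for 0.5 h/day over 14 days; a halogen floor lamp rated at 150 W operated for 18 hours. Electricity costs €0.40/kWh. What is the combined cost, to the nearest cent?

€240.41

toaster oven: Runtime = 1.5 h/day × 365 days = 547.5 h
toaster oven: 1.06 kW × 547.5 h = 580.35 kWh
portable air conditioner: Runtime = 15 min × 30 = 450 min = 7.5 h
portable air conditioner: 1.1 kW × 7.5 h = 8.25 kWh
window air conditioner: Runtime = 0.5 h/day × 14 days = 7 h
window air conditioner: 1.39 kW × 7 h = 9.73 kWh
halogen floor lamp: 0.15 kW × 18 h = 2.7 kWh
Total energy = 601.03 kWh
Cost = 601.03 × €0.40 = €240.41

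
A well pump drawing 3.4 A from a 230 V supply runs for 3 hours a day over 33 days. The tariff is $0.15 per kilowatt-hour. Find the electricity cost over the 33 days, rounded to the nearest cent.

Power = 3.4 A × 230 V = 782 W = 0.782 kW
Runtime = 3 h/day × 33 days = 99 h
Energy = 0.782 kW × 99 h = 77.418 kWh
Cost = 77.418 kWh × $0.15/kWh = $11.61

$11.61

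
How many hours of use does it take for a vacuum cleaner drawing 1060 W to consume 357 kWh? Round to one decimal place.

Hours = 357 kWh ÷ 1.06 kW = 336.8 h

336.8 h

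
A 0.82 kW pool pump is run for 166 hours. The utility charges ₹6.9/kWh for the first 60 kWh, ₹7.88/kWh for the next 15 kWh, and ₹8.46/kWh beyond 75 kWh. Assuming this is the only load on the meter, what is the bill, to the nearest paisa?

₹1049.28

Energy = 0.82 kW × 166 h = 136.12 kWh
Tier 1 (0–60 kWh): 60 × ₹6.9 = ₹414
Tier 2 (60–75 kWh): 15 × ₹7.88 = ₹118.2
Above 75 kWh: 61.12 × ₹8.46 = ₹517.0752
Bill = ₹1049.28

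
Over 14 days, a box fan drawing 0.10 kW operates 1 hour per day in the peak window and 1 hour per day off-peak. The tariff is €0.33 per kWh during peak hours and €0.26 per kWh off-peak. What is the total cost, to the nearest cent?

€0.83

Peak energy = 0.1 kW × 1 h × 14 = 1.4 kWh
Off-peak energy = 0.1 kW × 1 h × 14 = 1.4 kWh
Cost = 1.4 × €0.33 + 1.4 × €0.26 = €0.462 + €0.364 = €0.83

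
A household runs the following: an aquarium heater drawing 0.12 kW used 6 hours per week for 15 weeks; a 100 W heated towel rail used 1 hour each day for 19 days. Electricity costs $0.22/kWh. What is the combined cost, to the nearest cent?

aquarium heater: Runtime = 6 h/week × 15 weeks = 90 h
aquarium heater: 0.12 kW × 90 h = 10.8 kWh
heated towel rail: Runtime = 1 h/day × 19 days = 19 h
heated towel rail: 0.1 kW × 19 h = 1.9 kWh
Total energy = 12.7 kWh
Cost = 12.7 × $0.22 = $2.79

$2.79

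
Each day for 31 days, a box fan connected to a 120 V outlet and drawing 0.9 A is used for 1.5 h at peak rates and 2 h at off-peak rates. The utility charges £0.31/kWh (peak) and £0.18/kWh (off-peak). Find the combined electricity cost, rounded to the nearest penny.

Power = 0.9 A × 120 V = 108 W = 0.108 kW
Peak energy = 0.108 kW × 1.5 h × 31 = 5.022 kWh
Off-peak energy = 0.108 kW × 2 h × 31 = 6.696 kWh
Cost = 5.022 × £0.31 + 6.696 × £0.18 = £1.55682 + £1.20528 = £2.76

£2.76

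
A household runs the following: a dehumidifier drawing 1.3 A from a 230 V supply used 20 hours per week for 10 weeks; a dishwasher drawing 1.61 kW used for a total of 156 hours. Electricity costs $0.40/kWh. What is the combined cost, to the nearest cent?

dehumidifier: Power = 1.3 A × 230 V = 299 W = 0.299 kW
dehumidifier: Runtime = 20 h/week × 10 weeks = 200 h
dehumidifier: 0.299 kW × 200 h = 59.8 kWh
dishwasher: 1.61 kW × 156 h = 251.16 kWh
Total energy = 310.96 kWh
Cost = 310.96 × $0.40 = $124.38

$124.38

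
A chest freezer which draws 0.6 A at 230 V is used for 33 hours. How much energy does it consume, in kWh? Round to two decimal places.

4.55 kWh

Power = 0.6 A × 230 V = 138 W = 0.138 kW
Energy = 0.138 kW × 33 h = 4.554 kWh ≈ 4.55 kWh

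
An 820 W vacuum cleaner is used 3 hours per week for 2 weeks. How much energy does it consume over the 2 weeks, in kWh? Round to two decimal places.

Runtime = 3 h/week × 2 weeks = 6 h
Energy = 0.82 kW × 6 h = 4.92 kWh

4.92 kWh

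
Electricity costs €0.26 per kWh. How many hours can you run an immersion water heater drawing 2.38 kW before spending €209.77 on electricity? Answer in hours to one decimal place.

Energy available = €209.77 ÷ €0.26/kWh = 806.8077 kWh
Hours = 806.8077 kWh ÷ 2.38 kW = 339.0 h

339.0 h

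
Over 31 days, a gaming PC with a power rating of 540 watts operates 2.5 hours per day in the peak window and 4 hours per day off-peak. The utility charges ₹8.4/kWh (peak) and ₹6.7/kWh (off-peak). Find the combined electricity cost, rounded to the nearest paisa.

Peak energy = 0.54 kW × 2.5 h × 31 = 41.85 kWh
Off-peak energy = 0.54 kW × 4 h × 31 = 66.96 kWh
Cost = 41.85 × ₹8.4 + 66.96 × ₹6.7 = ₹351.54 + ₹448.632 = ₹800.17

₹800.17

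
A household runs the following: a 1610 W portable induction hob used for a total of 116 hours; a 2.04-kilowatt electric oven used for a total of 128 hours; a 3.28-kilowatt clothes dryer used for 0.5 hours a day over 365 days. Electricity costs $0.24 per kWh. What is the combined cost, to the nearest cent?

portable induction hob: 1.61 kW × 116 h = 186.76 kWh
electric oven: 2.04 kW × 128 h = 261.12 kWh
clothes dryer: Runtime = 0.5 h/day × 365 days = 182.5 h
clothes dryer: 3.28 kW × 182.5 h = 598.6 kWh
Total energy = 1046.48 kWh
Cost = 1046.48 × $0.24 = $251.16

$251.16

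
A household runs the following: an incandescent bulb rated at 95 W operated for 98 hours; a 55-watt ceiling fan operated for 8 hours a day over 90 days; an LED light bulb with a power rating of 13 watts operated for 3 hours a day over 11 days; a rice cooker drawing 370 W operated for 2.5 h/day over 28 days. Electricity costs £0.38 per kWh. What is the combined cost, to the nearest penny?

£28.59

incandescent bulb: 0.095 kW × 98 h = 9.31 kWh
ceiling fan: Runtime = 8 h/day × 90 days = 720 h
ceiling fan: 0.055 kW × 720 h = 39.6 kWh
LED light bulb: Runtime = 3 h/day × 11 days = 33 h
LED light bulb: 0.013 kW × 33 h = 0.429 kWh
rice cooker: Runtime = 2.5 h/day × 28 days = 70 h
rice cooker: 0.37 kW × 70 h = 25.9 kWh
Total energy = 75.239 kWh
Cost = 75.239 × £0.38 = £28.59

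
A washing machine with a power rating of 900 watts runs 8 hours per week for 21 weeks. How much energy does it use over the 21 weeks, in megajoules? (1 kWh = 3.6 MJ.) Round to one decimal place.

Runtime = 8 h/week × 21 weeks = 168 h
Energy = 0.9 kW × 168 h = 151.2 kWh
= 151.2 × 3.6 MJ = 544.3 MJ

544.3 MJ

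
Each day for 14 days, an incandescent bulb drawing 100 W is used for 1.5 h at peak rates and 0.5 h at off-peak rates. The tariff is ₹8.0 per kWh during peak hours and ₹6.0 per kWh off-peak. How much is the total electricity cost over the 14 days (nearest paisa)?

Peak energy = 0.1 kW × 1.5 h × 14 = 2.1 kWh
Off-peak energy = 0.1 kW × 0.5 h × 14 = 0.7 kWh
Cost = 2.1 × ₹8.0 + 0.7 × ₹6.0 = ₹16.8 + ₹4.2 = ₹21.00

₹21.00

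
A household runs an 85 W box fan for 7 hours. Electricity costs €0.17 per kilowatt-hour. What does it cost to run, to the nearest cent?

Energy = 0.085 kW × 7 h = 0.595 kWh
Cost = 0.595 kWh × €0.17/kWh = €0.10

€0.10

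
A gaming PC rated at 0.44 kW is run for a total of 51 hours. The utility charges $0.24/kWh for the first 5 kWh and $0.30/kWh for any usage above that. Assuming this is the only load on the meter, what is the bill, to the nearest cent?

Energy = 0.44 kW × 51 h = 22.44 kWh
Tier 1 (0–5 kWh): 5 × $0.24 = $1.2
Above 5 kWh: 17.44 × $0.30 = $5.232
Bill = $6.43

$6.43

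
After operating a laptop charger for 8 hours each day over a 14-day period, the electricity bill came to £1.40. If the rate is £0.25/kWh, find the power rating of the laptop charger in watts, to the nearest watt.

Energy = £1.40 ÷ £0.25/kWh = 5.6 kWh
Runtime = 8 h/day × 14 days = 112 h
Power = 5.6 kWh ÷ 112 h = 0.05 kW = 50 W

50 W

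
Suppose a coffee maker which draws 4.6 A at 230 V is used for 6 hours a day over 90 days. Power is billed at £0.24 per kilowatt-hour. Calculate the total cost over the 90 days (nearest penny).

Power = 4.6 A × 230 V = 1058 W = 1.058 kW
Runtime = 6 h/day × 90 days = 540 h
Energy = 1.058 kW × 540 h = 571.32 kWh
Cost = 571.32 kWh × £0.24/kWh = £137.12

£137.12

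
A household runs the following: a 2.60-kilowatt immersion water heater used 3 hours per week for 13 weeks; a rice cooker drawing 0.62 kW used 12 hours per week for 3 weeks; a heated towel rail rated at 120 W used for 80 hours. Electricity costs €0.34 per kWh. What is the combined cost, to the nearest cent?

immersion water heater: Runtime = 3 h/week × 13 weeks = 39 h
immersion water heater: 2.6 kW × 39 h = 101.4 kWh
rice cooker: Runtime = 12 h/week × 3 weeks = 36 h
rice cooker: 0.62 kW × 36 h = 22.32 kWh
heated towel rail: 0.12 kW × 80 h = 9.6 kWh
Total energy = 133.32 kWh
Cost = 133.32 × €0.34 = €45.33

€45.33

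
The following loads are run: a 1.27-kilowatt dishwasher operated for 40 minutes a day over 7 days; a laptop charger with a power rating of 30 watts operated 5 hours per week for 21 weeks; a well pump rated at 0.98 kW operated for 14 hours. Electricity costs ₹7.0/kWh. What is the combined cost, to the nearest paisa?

₹159.58

dishwasher: Runtime = 40 min × 7 = 280 min = 4.666666… h
dishwasher: 1.27 kW × 4.666666… h = 5.926666… kWh
laptop charger: Runtime = 5 h/week × 21 weeks = 105 h
laptop charger: 0.03 kW × 105 h = 3.15 kWh
well pump: 0.98 kW × 14 h = 13.72 kWh
Total energy = 22.796666… kWh
Cost = 22.796666… × ₹7.0 = ₹159.58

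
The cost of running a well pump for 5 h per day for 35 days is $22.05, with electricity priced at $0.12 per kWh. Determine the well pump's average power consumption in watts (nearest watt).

Energy = $22.05 ÷ $0.12/kWh = 183.75 kWh
Runtime = 5 h/day × 35 days = 175 h
Power = 183.75 kWh ÷ 175 h = 1.05 kW = 1050 W

1050 W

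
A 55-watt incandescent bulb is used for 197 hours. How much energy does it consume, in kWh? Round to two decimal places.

10.84 kWh

Energy = 0.055 kW × 197 h = 10.835 kWh ≈ 10.84 kWh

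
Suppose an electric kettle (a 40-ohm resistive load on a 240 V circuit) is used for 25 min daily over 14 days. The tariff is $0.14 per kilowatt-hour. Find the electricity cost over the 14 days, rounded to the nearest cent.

$1.18

Power = V²/R = 240²/40 = 1440 W = 1.44 kW
Runtime = 25 min × 14 = 350 min = 5.833333… h
Energy = 1.44 kW × 5.833333… h = 8.4 kWh
Cost = 8.4 kWh × $0.14/kWh = $1.18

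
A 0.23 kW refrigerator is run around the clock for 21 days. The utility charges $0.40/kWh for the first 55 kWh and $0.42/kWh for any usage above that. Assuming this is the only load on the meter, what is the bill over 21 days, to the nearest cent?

Runtime = 24 h × 21 = 504 h
Energy = 0.23 kW × 504 h = 115.92 kWh
Tier 1 (0–55 kWh): 55 × $0.40 = $22
Above 55 kWh: 60.92 × $0.42 = $25.5864
Bill = $47.59

$47.59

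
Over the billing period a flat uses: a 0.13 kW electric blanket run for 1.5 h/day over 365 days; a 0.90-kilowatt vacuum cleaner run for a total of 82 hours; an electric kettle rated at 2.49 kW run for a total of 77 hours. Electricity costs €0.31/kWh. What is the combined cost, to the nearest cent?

electric blanket: Runtime = 1.5 h/day × 365 days = 547.5 h
electric blanket: 0.13 kW × 547.5 h = 71.175 kWh
vacuum cleaner: 0.9 kW × 82 h = 73.8 kWh
electric kettle: 2.49 kW × 77 h = 191.73 kWh
Total energy = 336.705 kWh
Cost = 336.705 × €0.31 = €104.38

€104.38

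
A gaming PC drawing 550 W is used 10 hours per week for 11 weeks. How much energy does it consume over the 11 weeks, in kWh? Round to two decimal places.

60.50 kWh

Runtime = 10 h/week × 11 weeks = 110 h
Energy = 0.55 kW × 110 h = 60.5 kWh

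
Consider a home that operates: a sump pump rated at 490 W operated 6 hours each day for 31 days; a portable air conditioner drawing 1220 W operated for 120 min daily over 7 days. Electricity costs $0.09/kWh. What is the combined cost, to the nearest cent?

sump pump: Runtime = 6 h/day × 31 days = 186 h
sump pump: 0.49 kW × 186 h = 91.14 kWh
portable air conditioner: Runtime = 120 min × 7 = 840 min = 14 h
portable air conditioner: 1.22 kW × 14 h = 17.08 kWh
Total energy = 108.22 kWh
Cost = 108.22 × $0.09 = $9.74

$9.74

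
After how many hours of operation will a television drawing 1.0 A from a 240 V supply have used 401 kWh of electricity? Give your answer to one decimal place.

Power = 1.0 A × 240 V = 240 W = 0.24 kW
Hours = 401 kWh ÷ 0.24 kW = 1670.8 h

1670.8 h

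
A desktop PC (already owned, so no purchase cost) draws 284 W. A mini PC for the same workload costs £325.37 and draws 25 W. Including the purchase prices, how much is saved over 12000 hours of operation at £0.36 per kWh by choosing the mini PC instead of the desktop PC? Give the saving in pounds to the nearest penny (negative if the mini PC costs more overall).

desktop PC: £0.00 + (284/1000) kW × 12000 h × £0.36 = £0.00 + £1226.88 = £1226.88
mini PC: £325.37 + (25/1000) kW × 12000 h × £0.36 = £325.37 + £108 = £433.37
Saving = £1226.88 − £433.37 = £793.51

£793.51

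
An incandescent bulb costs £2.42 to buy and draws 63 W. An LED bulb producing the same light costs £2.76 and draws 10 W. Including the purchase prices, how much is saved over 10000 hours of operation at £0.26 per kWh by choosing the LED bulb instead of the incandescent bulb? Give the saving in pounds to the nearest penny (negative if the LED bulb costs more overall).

incandescent bulb: £2.42 + (63/1000) kW × 10000 h × £0.26 = £2.42 + £163.8 = £166.22
LED bulb: £2.76 + (10/1000) kW × 10000 h × £0.26 = £2.76 + £26 = £28.76
Saving = £166.22 − £28.76 = £137.46

£137.46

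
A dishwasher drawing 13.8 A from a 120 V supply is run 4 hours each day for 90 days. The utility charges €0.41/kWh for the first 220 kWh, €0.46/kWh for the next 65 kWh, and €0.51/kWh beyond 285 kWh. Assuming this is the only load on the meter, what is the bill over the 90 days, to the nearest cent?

Power = 13.8 A × 120 V = 1656 W = 1.656 kW
Runtime = 4 h/day × 90 days = 360 h
Energy = 1.656 kW × 360 h = 596.16 kWh
Tier 1 (0–220 kWh): 220 × €0.41 = €90.2
Tier 2 (220–285 kWh): 65 × €0.46 = €29.9
Above 285 kWh: 311.16 × €0.51 = €158.6916
Bill = €278.79

€278.79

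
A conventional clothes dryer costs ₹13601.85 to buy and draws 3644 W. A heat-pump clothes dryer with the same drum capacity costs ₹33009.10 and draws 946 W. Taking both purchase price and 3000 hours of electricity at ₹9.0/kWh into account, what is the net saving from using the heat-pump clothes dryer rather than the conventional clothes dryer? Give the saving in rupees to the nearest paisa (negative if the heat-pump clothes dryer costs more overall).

conventional clothes dryer: ₹13601.85 + (3644/1000) kW × 3000 h × ₹9.0 = ₹13601.85 + ₹98388 = ₹111989.85
heat-pump clothes dryer: ₹33009.10 + (946/1000) kW × 3000 h × ₹9.0 = ₹33009.10 + ₹25542 = ₹58551.1
Saving = ₹111989.85 − ₹58551.1 = ₹53438.75

₹53438.75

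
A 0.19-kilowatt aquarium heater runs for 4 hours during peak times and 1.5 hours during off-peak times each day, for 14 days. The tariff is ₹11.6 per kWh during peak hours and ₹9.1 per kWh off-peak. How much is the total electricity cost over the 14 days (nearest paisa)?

₹159.73

Peak energy = 0.19 kW × 4 h × 14 = 10.64 kWh
Off-peak energy = 0.19 kW × 1.5 h × 14 = 3.99 kWh
Cost = 10.64 × ₹11.6 + 3.99 × ₹9.1 = ₹123.424 + ₹36.309 = ₹159.73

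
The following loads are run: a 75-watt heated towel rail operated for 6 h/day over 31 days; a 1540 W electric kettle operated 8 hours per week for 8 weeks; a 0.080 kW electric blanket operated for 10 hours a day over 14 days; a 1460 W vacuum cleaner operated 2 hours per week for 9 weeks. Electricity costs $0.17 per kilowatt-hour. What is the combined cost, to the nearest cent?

heated towel rail: Runtime = 6 h/day × 31 days = 186 h
heated towel rail: 0.075 kW × 186 h = 13.95 kWh
electric kettle: Runtime = 8 h/week × 8 weeks = 64 h
electric kettle: 1.54 kW × 64 h = 98.56 kWh
electric blanket: Runtime = 10 h/day × 14 days = 140 h
electric blanket: 0.08 kW × 140 h = 11.2 kWh
vacuum cleaner: Runtime = 2 h/week × 9 weeks = 18 h
vacuum cleaner: 1.46 kW × 18 h = 26.28 kWh
Total energy = 149.99 kWh
Cost = 149.99 × $0.17 = $25.50

$25.50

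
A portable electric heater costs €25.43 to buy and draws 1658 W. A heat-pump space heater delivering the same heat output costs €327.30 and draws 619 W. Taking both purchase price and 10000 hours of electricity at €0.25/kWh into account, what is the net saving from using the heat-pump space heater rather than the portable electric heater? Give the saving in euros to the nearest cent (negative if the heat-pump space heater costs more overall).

€2295.63

portable electric heater: €25.43 + (1658/1000) kW × 10000 h × €0.25 = €25.43 + €4145 = €4170.43
heat-pump space heater: €327.30 + (619/1000) kW × 10000 h × €0.25 = €327.30 + €1547.5 = €1874.8
Saving = €4170.43 − €1874.8 = €2295.63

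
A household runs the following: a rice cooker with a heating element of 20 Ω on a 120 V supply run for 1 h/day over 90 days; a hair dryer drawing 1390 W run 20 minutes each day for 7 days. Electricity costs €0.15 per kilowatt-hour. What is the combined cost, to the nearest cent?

€10.21

rice cooker: Power = V²/R = 120²/20 = 720 W = 0.72 kW
rice cooker: Runtime = 1 h/day × 90 days = 90 h
rice cooker: 0.72 kW × 90 h = 64.8 kWh
hair dryer: Runtime = 20 min × 7 = 140 min = 2.333333… h
hair dryer: 1.39 kW × 2.333333… h = 3.243333… kWh
Total energy = 68.043333… kWh
Cost = 68.043333… × €0.15 = €10.21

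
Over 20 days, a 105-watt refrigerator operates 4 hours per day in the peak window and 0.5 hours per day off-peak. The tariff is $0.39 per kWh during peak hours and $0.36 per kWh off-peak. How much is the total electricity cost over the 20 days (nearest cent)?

$3.65

Peak energy = 0.105 kW × 4 h × 20 = 8.4 kWh
Off-peak energy = 0.105 kW × 0.5 h × 20 = 1.05 kWh
Cost = 8.4 × $0.39 + 1.05 × $0.36 = $3.276 + $0.378 = $3.65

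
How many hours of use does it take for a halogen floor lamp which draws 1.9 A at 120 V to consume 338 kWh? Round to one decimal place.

1482.5 h

Power = 1.9 A × 120 V = 228 W = 0.228 kW
Hours = 338 kWh ÷ 0.228 kW = 1482.5 h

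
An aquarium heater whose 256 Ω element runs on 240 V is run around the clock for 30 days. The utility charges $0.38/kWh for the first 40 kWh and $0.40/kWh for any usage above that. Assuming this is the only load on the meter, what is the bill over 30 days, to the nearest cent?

Power = V²/R = 240²/256 = 225 W = 0.225 kW
Runtime = 24 h × 30 = 720 h
Energy = 0.225 kW × 720 h = 162 kWh
Tier 1 (0–40 kWh): 40 × $0.38 = $15.2
Above 40 kWh: 122 × $0.40 = $48.8
Bill = $64.00

$64.00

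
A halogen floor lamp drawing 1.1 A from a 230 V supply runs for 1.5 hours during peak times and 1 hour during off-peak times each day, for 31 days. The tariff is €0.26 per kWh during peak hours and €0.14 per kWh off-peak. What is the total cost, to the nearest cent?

€4.16

Power = 1.1 A × 230 V = 253 W = 0.253 kW
Peak energy = 0.253 kW × 1.5 h × 31 = 11.7645 kWh
Off-peak energy = 0.253 kW × 1 h × 31 = 7.843 kWh
Cost = 11.7645 × €0.26 + 7.843 × €0.14 = €3.05877 + €1.09802 = €4.16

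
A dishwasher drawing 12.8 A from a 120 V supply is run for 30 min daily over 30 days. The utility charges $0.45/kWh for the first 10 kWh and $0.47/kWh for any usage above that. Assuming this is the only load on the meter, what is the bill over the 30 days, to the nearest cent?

$10.63

Power = 12.8 A × 120 V = 1536 W = 1.536 kW
Runtime = 30 min × 30 = 900 min = 15 h
Energy = 1.536 kW × 15 h = 23.04 kWh
Tier 1 (0–10 kWh): 10 × $0.45 = $4.5
Above 10 kWh: 13.04 × $0.47 = $6.1288
Bill = $10.63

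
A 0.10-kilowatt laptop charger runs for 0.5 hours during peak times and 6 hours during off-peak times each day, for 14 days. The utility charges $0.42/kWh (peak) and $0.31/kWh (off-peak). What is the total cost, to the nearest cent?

Peak energy = 0.1 kW × 0.5 h × 14 = 0.7 kWh
Off-peak energy = 0.1 kW × 6 h × 14 = 8.4 kWh
Cost = 0.7 × $0.42 + 8.4 × $0.31 = $0.294 + $2.604 = $2.90

$2.90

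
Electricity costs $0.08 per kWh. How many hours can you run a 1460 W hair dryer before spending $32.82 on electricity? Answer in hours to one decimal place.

Energy available = $32.82 ÷ $0.08/kWh = 410.25 kWh
Hours = 410.25 kWh ÷ 1.46 kW = 281.0 h

281.0 h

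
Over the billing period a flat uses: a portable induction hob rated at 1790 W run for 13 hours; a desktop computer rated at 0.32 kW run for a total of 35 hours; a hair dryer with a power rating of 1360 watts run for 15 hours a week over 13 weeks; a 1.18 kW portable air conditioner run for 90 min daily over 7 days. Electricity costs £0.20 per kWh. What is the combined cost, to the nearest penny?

portable induction hob: 1.79 kW × 13 h = 23.27 kWh
desktop computer: 0.32 kW × 35 h = 11.2 kWh
hair dryer: Runtime = 15 h/week × 13 weeks = 195 h
hair dryer: 1.36 kW × 195 h = 265.2 kWh
portable air conditioner: Runtime = 90 min × 7 = 630 min = 10.5 h
portable air conditioner: 1.18 kW × 10.5 h = 12.39 kWh
Total energy = 312.06 kWh
Cost = 312.06 × £0.20 = £62.41

£62.41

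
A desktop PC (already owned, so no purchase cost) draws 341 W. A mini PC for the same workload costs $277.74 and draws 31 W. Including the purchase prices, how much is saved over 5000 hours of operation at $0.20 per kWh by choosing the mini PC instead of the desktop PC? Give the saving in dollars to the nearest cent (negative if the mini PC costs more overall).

desktop PC: $0.00 + (341/1000) kW × 5000 h × $0.20 = $0.00 + $341 = $341
mini PC: $277.74 + (31/1000) kW × 5000 h × $0.20 = $277.74 + $31 = $308.74
Saving = $341 − $308.74 = $32.26

$32.26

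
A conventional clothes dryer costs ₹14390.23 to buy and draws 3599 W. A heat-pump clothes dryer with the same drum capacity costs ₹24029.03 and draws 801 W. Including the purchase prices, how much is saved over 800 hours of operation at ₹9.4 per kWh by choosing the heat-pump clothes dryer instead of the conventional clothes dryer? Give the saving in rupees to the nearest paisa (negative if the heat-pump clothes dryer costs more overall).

conventional clothes dryer: ₹14390.23 + (3599/1000) kW × 800 h × ₹9.4 = ₹14390.23 + ₹27064.48 = ₹41454.71
heat-pump clothes dryer: ₹24029.03 + (801/1000) kW × 800 h × ₹9.4 = ₹24029.03 + ₹6023.52 = ₹30052.55
Saving = ₹41454.71 − ₹30052.55 = ₹11402.16

₹11402.16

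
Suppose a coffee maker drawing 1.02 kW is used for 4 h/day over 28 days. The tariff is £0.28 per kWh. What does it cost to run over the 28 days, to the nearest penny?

Runtime = 4 h/day × 28 days = 112 h
Energy = 1.02 kW × 112 h = 114.24 kWh
Cost = 114.24 kWh × £0.28/kWh = £31.99

£31.99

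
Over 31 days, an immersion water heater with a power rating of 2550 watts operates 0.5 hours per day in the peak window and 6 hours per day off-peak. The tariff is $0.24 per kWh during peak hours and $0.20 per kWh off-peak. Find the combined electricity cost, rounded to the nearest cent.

Peak energy = 2.55 kW × 0.5 h × 31 = 39.525 kWh
Off-peak energy = 2.55 kW × 6 h × 31 = 474.3 kWh
Cost = 39.525 × $0.24 + 474.3 × $0.20 = $9.486 + $94.86 = $104.35

$104.35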